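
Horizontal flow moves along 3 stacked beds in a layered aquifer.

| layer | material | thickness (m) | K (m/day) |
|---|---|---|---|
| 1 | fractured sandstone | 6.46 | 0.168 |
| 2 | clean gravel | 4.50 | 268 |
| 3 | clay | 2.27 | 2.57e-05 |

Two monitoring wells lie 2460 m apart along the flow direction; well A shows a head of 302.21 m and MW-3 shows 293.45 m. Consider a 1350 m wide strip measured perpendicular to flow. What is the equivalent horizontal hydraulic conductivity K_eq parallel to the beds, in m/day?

Flow is parallel to layering, so each bed carries its own Darcy discharge and the transmissivities add.
Σ(K_i·b_i) = 0.168×6.46 + 268×4.50 + 2.57e-05×2.27 = 1207 m²/day.
Total thickness b = 13.23 m, so K_eq = Σ(K_i·b_i)/b = 91.24 m/day.

91.2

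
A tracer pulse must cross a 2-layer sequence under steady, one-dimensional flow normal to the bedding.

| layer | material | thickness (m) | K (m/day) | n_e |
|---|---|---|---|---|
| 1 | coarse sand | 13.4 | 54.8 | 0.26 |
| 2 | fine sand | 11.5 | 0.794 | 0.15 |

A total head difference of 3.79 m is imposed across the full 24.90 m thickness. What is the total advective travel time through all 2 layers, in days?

With flow normal to the layers, continuity requires the same specific discharge q through every layer.
Σ(b_i/K_i) = 13.4/54.8 + 11.5/0.794 = 14.73 d.
q = Δh / Σ(b_i/K_i) = 3.79 / 14.73 = 0.2573 m/day.
In each layer the seepage velocity is v_i = q/n_i, so the layer transit time is t_i = b_i·n_i / q:
  layer 1 (coarse sand): t_1 = 13.4 × 0.26 / 0.2573 = 13.54 d
  layer 2 (fine sand): t_2 = 11.5 × 0.15 / 0.2573 = 6.703 d
Total t = Σ t_i = 20.24 days.

20.2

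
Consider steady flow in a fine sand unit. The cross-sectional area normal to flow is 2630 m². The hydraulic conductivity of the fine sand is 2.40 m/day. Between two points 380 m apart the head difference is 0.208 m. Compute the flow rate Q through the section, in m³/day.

Hydraulic gradient i = Δh / L = 0.208 / 380 = 0.0005474.
Darcy's law: Q = K · A · i = 2.400 × 2630 × 0.0005474 = 3.455 m³/day.

3.45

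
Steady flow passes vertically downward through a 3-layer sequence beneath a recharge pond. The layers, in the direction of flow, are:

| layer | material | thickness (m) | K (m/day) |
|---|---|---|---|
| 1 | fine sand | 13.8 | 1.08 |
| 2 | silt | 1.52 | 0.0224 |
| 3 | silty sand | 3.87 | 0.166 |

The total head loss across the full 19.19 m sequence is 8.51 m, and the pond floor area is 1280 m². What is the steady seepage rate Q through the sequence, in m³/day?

105

Flow is perpendicular to layering, so the layers act in series and the equivalent K is the thickness-weighted harmonic mean.
Total thickness L = 13.8 + 1.52 + 3.87 = 19.19 m.
Σ(b_i/K_i) = 13.8/1.08 + 1.52/0.0224 + 3.87/0.166 = 103.9 d.
K_eq = L / Σ(b_i/K_i) = 19.19 / 103.9 = 0.1846 m/day.
Q = K_eq · A · (Δh/L) = 0.1846 × 1280 × (8.51/19.19) = 104.8 m³/day.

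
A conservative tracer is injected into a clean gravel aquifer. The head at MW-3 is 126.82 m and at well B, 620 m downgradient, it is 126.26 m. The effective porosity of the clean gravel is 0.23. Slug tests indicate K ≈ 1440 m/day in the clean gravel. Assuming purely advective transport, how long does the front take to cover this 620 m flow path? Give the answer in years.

Hydraulic gradient i = (126.82 − 126.26) / 620 = 0.56 / 620 = 0.0009032.
Darcy flux q = K · i = 1440 × 0.0009032 = 1.301 m/day.
Seepage velocity v = q / n_e = 1.301 / 0.23 = 5.655 m/day.
Travel time t = L / v = 620 / 5.655 = 109.6 days = 0.3002 years.

0.300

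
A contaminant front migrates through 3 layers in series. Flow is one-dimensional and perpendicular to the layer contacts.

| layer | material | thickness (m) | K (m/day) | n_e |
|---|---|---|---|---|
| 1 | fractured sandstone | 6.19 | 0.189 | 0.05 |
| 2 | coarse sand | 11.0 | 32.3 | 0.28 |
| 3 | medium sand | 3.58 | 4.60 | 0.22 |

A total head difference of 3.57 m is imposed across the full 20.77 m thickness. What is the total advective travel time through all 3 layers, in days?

39.6

With flow normal to the layers, continuity requires the same specific discharge q through every layer.
Σ(b_i/K_i) = 6.19/0.189 + 11.0/32.3 + 3.58/4.60 = 33.87 d.
q = Δh / Σ(b_i/K_i) = 3.57 / 33.87 = 0.1054 m/day.
In each layer the seepage velocity is v_i = q/n_i, so the layer transit time is t_i = b_i·n_i / q:
  layer 1 (fractured sandstone): t_1 = 6.19 × 0.05 / 0.1054 = 2.936 d
  layer 2 (coarse sand): t_2 = 11.0 × 0.28 / 0.1054 = 29.22 d
  layer 3 (medium sand): t_3 = 3.58 × 0.22 / 0.1054 = 7.472 d
Total t = Σ t_i = 39.63 days.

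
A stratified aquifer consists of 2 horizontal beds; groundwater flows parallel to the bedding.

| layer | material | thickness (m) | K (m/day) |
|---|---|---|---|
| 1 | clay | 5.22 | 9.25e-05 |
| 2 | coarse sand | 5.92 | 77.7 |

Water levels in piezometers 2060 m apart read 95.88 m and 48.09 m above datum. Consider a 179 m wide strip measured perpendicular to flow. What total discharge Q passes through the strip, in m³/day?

1910

Flow is parallel to layering, so each bed carries its own Darcy discharge and the transmissivities add.
Σ(K_i·b_i) = 9.25e-05×5.22 + 77.7×5.92 = 460.0 m²/day.
Hydraulic gradient i = (95.88 − 48.09) / 2060 = 47.79 / 2060 = 0.02320.
Q = Σ(K_i·b_i) · W · i = 460.0 × 179 × 0.02320 = 1910 m³/day.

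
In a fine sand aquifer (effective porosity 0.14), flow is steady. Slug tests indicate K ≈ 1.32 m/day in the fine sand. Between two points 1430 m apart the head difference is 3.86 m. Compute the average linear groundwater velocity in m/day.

Hydraulic gradient i = Δh / L = 3.86 / 1430 = 0.002699.
Darcy flux q = K · i = 1.320 × 0.002699 = 0.003563 m/day.
Seepage velocity v = q / n_e = 0.003563 / 0.14 = 0.02545 m/day.

0.0255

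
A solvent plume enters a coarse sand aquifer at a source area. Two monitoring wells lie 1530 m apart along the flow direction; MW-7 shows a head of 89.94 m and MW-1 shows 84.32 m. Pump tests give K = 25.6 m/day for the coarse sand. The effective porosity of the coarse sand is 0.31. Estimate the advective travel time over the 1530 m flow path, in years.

13.8

Hydraulic gradient i = (89.94 − 84.32) / 1530 = 5.62 / 1530 = 0.003673.
Darcy flux q = K · i = 25.60 × 0.003673 = 0.09403 m/day.
Seepage velocity v = q / n_e = 0.09403 / 0.31 = 0.3033 m/day.
Travel time t = L / v = 1530 / 0.3033 = 5044 days = 13.81 years.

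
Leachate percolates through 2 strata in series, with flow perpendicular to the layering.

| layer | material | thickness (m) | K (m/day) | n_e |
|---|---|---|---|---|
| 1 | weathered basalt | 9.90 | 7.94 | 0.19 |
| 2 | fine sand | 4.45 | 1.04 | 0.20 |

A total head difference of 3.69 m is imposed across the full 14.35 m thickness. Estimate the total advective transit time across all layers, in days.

With flow normal to the layers, continuity requires the same specific discharge q through every layer.
Σ(b_i/K_i) = 9.90/7.94 + 4.45/1.04 = 5.526 d.
q = Δh / Σ(b_i/K_i) = 3.69 / 5.526 = 0.6678 m/day.
In each layer the seepage velocity is v_i = q/n_i, so the layer transit time is t_i = b_i·n_i / q:
  layer 1 (weathered basalt): t_1 = 9.90 × 0.19 / 0.6678 = 2.817 d
  layer 2 (fine sand): t_2 = 4.45 × 0.20 / 0.6678 = 1.333 d
Total t = Σ t_i = 4.150 days.

4.15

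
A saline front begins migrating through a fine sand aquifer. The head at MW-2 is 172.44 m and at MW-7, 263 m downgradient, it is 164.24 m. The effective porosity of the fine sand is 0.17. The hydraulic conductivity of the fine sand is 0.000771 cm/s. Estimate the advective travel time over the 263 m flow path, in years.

Convert K: 0.000771 cm/s × 864 = 0.6661 m/day.
Hydraulic gradient i = (172.44 − 164.24) / 263 = 8.2 / 263 = 0.03118.
Darcy flux q = K · i = 0.6661 × 0.03118 = 0.02077 m/day.
Seepage velocity v = q / n_e = 0.02077 / 0.17 = 0.1222 m/day.
Travel time t = L / v = 263 / 0.1222 = 2153 days = 5.894 years.

5.89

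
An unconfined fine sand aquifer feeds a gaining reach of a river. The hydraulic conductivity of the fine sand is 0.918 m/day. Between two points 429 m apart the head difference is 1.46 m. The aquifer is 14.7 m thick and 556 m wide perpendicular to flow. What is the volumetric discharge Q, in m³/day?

25.5

Cross-sectional area A = 556 × 14.7 = 8173 m².
Hydraulic gradient i = Δh / L = 1.46 / 429 = 0.003403.
Darcy's law: Q = K · A · i = 0.9180 × 8173 × 0.003403 = 25.53 m³/day.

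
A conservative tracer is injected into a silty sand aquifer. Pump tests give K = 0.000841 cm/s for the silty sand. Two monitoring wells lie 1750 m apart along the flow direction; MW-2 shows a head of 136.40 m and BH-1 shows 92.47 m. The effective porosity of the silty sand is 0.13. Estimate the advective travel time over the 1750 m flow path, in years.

34.1

Convert K: 0.000841 cm/s × 864 = 0.7266 m/day.
Hydraulic gradient i = (136.40 − 92.47) / 1750 = 43.93 / 1750 = 0.02510.
Darcy flux q = K · i = 0.7266 × 0.02510 = 0.01824 m/day.
Seepage velocity v = q / n_e = 0.01824 / 0.13 = 0.1403 m/day.
Travel time t = L / v = 1750 / 0.1403 = 12472 days = 34.15 years.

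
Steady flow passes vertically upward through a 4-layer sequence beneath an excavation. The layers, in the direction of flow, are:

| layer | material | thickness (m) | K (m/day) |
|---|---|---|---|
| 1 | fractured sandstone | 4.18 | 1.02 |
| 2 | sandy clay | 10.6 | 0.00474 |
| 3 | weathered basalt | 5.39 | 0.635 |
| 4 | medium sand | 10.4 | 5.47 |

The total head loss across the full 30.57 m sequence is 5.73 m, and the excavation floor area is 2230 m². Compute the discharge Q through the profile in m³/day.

Flow is perpendicular to layering, so the layers act in series and the equivalent K is the thickness-weighted harmonic mean.
Total thickness L = 4.18 + 10.6 + 5.39 + 10.4 = 30.57 m.
Σ(b_i/K_i) = 4.18/1.02 + 10.6/0.00474 + 5.39/0.635 + 10.4/5.47 = 2251 d.
K_eq = L / Σ(b_i/K_i) = 30.57 / 2251 = 0.01358 m/day.
Q = K_eq · A · (Δh/L) = 0.01358 × 2230 × (5.73/30.57) = 5.677 m³/day.

5.68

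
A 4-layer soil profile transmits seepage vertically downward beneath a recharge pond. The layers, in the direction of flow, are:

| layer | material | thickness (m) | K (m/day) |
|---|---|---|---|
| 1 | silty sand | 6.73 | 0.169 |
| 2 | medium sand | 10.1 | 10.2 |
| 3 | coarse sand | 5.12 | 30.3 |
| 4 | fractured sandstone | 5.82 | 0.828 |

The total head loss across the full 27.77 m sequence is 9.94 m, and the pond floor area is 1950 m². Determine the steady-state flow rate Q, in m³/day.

404

Flow is perpendicular to layering, so the layers act in series and the equivalent K is the thickness-weighted harmonic mean.
Total thickness L = 6.73 + 10.1 + 5.12 + 5.82 = 27.77 m.
Σ(b_i/K_i) = 6.73/0.169 + 10.1/10.2 + 5.12/30.3 + 5.82/0.828 = 48.01 d.
K_eq = L / Σ(b_i/K_i) = 27.77 / 48.01 = 0.5784 m/day.
Q = K_eq · A · (Δh/L) = 0.5784 × 1950 × (9.94/27.77) = 403.7 m³/day.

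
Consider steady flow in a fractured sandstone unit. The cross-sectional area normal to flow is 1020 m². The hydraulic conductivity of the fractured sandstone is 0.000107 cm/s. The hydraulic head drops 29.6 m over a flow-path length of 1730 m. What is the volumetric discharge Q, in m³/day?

Convert K: 0.000107 cm/s × 864 = 0.09245 m/day.
Hydraulic gradient i = Δh / L = 29.6 / 1730 = 0.01711.
Darcy's law: Q = K · A · i = 0.09245 × 1020 × 0.01711 = 1.613 m³/day.

1.61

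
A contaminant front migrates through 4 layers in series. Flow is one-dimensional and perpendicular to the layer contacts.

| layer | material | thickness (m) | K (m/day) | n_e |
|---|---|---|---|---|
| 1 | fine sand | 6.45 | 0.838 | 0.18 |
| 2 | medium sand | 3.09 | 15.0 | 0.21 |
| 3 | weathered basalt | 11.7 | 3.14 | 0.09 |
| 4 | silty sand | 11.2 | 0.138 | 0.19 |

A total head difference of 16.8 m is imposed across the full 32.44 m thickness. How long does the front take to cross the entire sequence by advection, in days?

With flow normal to the layers, continuity requires the same specific discharge q through every layer.
Σ(b_i/K_i) = 6.45/0.838 + 3.09/15.0 + 11.7/3.14 + 11.2/0.138 = 92.79 d.
q = Δh / Σ(b_i/K_i) = 16.8 / 92.79 = 0.1811 m/day.
In each layer the seepage velocity is v_i = q/n_i, so the layer transit time is t_i = b_i·n_i / q:
  layer 1 (fine sand): t_1 = 6.45 × 0.18 / 0.1811 = 6.412 d
  layer 2 (medium sand): t_2 = 3.09 × 0.21 / 0.1811 = 3.584 d
  layer 3 (weathered basalt): t_3 = 11.7 × 0.09 / 0.1811 = 5.816 d
  layer 4 (silty sand): t_4 = 11.2 × 0.19 / 0.1811 = 11.75 d
Total t = Σ t_i = 27.57 days.

27.6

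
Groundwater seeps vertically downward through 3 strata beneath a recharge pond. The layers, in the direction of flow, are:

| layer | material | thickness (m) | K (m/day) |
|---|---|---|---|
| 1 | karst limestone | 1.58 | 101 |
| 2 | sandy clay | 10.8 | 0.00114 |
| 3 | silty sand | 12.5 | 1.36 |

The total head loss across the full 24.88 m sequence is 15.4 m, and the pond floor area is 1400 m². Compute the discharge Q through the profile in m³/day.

Flow is perpendicular to layering, so the layers act in series and the equivalent K is the thickness-weighted harmonic mean.
Total thickness L = 1.58 + 10.8 + 12.5 = 24.88 m.
Σ(b_i/K_i) = 1.58/101 + 10.8/0.00114 + 12.5/1.36 = 9483 d.
K_eq = L / Σ(b_i/K_i) = 24.88 / 9483 = 0.002624 m/day.
Q = K_eq · A · (Δh/L) = 0.002624 × 1400 × (15.4/24.88) = 2.274 m³/day.

2.27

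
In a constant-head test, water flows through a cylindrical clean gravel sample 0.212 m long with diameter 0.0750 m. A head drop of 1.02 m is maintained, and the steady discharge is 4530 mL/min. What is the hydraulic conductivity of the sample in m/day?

307

Cross-sectional area A = π·(d/2)² = π × (0.0750/2)² = 0.004418 m².
Convert discharge: 4530 mL/min = 7.550e-05 m³/s.
Darcy's law rearranged: K = Q·L / (A·Δh) = 7.550e-05 × 0.212 / (0.004418 × 1.02) = 0.003552 m/s = 306.9 m/day.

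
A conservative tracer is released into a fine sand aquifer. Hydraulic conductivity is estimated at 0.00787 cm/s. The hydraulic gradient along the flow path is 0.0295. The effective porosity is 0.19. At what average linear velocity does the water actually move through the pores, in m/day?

1.06

Convert K: 0.00787 cm/s × 864 = 6.800 m/day.
Hydraulic gradient i = 0.0295.
Darcy flux q = K · i = 6.800 × 0.02950 = 0.2006 m/day.
Seepage velocity v = q / n_e = 0.2006 / 0.19 = 1.056 m/day.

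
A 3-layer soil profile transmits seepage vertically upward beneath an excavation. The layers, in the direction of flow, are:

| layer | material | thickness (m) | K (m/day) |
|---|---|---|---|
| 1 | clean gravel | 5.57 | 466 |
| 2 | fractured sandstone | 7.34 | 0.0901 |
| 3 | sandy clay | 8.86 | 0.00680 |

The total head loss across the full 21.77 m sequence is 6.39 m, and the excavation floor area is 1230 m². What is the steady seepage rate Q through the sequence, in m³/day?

Flow is perpendicular to layering, so the layers act in series and the equivalent K is the thickness-weighted harmonic mean.
Total thickness L = 5.57 + 7.34 + 8.86 = 21.77 m.
Σ(b_i/K_i) = 5.57/466 + 7.34/0.0901 + 8.86/0.00680 = 1384 d.
K_eq = L / Σ(b_i/K_i) = 21.77 / 1384 = 0.01573 m/day.
Q = K_eq · A · (Δh/L) = 0.01573 × 1230 × (6.39/21.77) = 5.677 m³/day.

5.68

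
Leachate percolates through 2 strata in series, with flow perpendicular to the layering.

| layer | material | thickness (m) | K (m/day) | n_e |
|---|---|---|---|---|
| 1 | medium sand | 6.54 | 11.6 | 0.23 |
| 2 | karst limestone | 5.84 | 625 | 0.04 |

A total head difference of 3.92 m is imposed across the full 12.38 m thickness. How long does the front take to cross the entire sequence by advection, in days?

With flow normal to the layers, continuity requires the same specific discharge q through every layer.
Σ(b_i/K_i) = 6.54/11.6 + 5.84/625 = 0.5731 d.
q = Δh / Σ(b_i/K_i) = 3.92 / 0.5731 = 6.840 m/day.
In each layer the seepage velocity is v_i = q/n_i, so the layer transit time is t_i = b_i·n_i / q:
  layer 1 (medium sand): t_1 = 6.54 × 0.23 / 6.840 = 0.2199 d
  layer 2 (karst limestone): t_2 = 5.84 × 0.04 / 6.840 = 0.03415 d
Total t = Σ t_i = 0.2541 days.

0.254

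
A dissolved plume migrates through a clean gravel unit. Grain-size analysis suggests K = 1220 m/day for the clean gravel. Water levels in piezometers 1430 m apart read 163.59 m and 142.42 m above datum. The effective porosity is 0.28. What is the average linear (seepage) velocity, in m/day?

Hydraulic gradient i = (163.59 − 142.42) / 1430 = 21.17 / 1430 = 0.01480.
Darcy flux q = K · i = 1220 × 0.01480 = 18.06 m/day.
Seepage velocity v = q / n_e = 18.06 / 0.28 = 64.50 m/day.

64.5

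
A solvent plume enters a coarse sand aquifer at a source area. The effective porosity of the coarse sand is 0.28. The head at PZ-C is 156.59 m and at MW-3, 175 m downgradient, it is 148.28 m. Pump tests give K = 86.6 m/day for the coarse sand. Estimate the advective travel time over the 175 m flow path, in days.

11.9

Hydraulic gradient i = (156.59 − 148.28) / 175 = 8.31 / 175 = 0.04749.
Darcy flux q = K · i = 86.60 × 0.04749 = 4.112 m/day.
Seepage velocity v = q / n_e = 4.112 / 0.28 = 14.69 m/day.
Travel time t = L / v = 175 / 14.69 = 11.92 days.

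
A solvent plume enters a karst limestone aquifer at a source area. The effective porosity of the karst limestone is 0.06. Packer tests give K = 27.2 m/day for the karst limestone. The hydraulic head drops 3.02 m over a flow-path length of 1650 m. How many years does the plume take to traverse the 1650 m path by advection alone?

Hydraulic gradient i = Δh / L = 3.02 / 1650 = 0.001830.
Darcy flux q = K · i = 27.20 × 0.001830 = 0.04978 m/day.
Seepage velocity v = q / n_e = 0.04978 / 0.06 = 0.8297 m/day.
Travel time t = L / v = 1650 / 0.8297 = 1989 days = 5.444 years.

5.44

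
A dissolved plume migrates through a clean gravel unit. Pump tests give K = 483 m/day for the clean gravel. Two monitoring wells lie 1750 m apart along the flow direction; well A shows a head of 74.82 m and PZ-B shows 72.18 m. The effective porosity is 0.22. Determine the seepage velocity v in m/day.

Hydraulic gradient i = (74.82 − 72.18) / 1750 = 2.64 / 1750 = 0.001509.
Darcy flux q = K · i = 483.0 × 0.001509 = 0.7286 m/day.
Seepage velocity v = q / n_e = 0.7286 / 0.22 = 3.312 m/day.

3.31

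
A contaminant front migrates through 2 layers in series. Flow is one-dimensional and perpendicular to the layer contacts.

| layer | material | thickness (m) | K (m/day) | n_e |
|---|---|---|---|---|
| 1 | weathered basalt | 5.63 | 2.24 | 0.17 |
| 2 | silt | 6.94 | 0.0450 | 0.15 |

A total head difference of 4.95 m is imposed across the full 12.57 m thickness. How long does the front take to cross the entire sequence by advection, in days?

63.3

With flow normal to the layers, continuity requires the same specific discharge q through every layer.
Σ(b_i/K_i) = 5.63/2.24 + 6.94/0.0450 = 156.7 d.
q = Δh / Σ(b_i/K_i) = 4.95 / 156.7 = 0.03158 m/day.
In each layer the seepage velocity is v_i = q/n_i, so the layer transit time is t_i = b_i·n_i / q:
  layer 1 (weathered basalt): t_1 = 5.63 × 0.17 / 0.03158 = 30.31 d
  layer 2 (silt): t_2 = 6.94 × 0.15 / 0.03158 = 32.96 d
Total t = Σ t_i = 63.27 days.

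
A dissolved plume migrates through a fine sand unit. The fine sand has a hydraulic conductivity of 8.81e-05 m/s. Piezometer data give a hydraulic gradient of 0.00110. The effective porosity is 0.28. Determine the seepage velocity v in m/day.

0.0299

Convert K: 8.81e-05 m/s × 86400 = 7.612 m/day.
Hydraulic gradient i = 0.00110.
Darcy flux q = K · i = 7.612 × 0.001100 = 0.008373 m/day.
Seepage velocity v = q / n_e = 0.008373 / 0.28 = 0.02990 m/day.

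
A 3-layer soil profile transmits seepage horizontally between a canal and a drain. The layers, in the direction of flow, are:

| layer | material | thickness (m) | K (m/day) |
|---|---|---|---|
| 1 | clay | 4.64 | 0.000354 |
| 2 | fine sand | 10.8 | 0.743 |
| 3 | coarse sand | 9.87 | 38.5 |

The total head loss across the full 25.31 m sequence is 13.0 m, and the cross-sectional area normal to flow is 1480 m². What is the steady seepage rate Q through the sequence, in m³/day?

1.47

Flow is perpendicular to layering, so the layers act in series and the equivalent K is the thickness-weighted harmonic mean.
Total thickness L = 4.64 + 10.8 + 9.87 = 25.31 m.
Σ(b_i/K_i) = 4.64/0.000354 + 10.8/0.743 + 9.87/38.5 = 13122 d.
K_eq = L / Σ(b_i/K_i) = 25.31 / 13122 = 0.001929 m/day.
Q = K_eq · A · (Δh/L) = 0.001929 × 1480 × (13.0/25.31) = 1.466 m³/day.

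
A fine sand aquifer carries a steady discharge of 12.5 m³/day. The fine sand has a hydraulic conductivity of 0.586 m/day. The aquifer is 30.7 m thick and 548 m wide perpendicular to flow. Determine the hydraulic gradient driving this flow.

Cross-sectional area A = 548 × 30.7 = 16824 m².
From Q = K·A·i, i = Q / (K·A) = 12.5 / (0.5860 × 16824) = 0.001268.

0.00127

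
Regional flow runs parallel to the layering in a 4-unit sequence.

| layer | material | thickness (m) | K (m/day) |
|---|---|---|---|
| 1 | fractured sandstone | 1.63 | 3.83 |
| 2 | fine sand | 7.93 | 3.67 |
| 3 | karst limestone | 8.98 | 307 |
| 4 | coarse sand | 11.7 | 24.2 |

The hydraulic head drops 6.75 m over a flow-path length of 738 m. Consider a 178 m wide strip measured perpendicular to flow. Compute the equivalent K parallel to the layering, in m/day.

Flow is parallel to layering, so each bed carries its own Darcy discharge and the transmissivities add.
Σ(K_i·b_i) = 3.83×1.63 + 3.67×7.93 + 307×8.98 + 24.2×11.7 = 3075 m²/day.
Total thickness b = 30.24 m, so K_eq = Σ(K_i·b_i)/b = 101.7 m/day.

102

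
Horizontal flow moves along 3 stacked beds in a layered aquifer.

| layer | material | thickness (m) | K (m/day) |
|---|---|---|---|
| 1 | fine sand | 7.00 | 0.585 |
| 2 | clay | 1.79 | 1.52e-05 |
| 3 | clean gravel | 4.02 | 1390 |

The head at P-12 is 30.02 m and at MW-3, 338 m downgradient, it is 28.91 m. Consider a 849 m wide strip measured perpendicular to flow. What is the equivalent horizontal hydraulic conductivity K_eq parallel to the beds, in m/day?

437

Flow is parallel to layering, so each bed carries its own Darcy discharge and the transmissivities add.
Σ(K_i·b_i) = 0.585×7.00 + 1.52e-05×1.79 + 1390×4.02 = 5592 m²/day.
Total thickness b = 12.81 m, so K_eq = Σ(K_i·b_i)/b = 436.5 m/day.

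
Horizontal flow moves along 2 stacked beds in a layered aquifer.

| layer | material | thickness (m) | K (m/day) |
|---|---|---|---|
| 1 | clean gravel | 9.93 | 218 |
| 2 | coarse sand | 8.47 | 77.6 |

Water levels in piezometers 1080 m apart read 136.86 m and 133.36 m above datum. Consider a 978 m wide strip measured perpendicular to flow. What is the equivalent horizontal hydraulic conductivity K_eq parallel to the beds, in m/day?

Flow is parallel to layering, so each bed carries its own Darcy discharge and the transmissivities add.
Σ(K_i·b_i) = 218×9.93 + 77.6×8.47 = 2822 m²/day.
Total thickness b = 18.40 m, so K_eq = Σ(K_i·b_i)/b = 153.4 m/day.

153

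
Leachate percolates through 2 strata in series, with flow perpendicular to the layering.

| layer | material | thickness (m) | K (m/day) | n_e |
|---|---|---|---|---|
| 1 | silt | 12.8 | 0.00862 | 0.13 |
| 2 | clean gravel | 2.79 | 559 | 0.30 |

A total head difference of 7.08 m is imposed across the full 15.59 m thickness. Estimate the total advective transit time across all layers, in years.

With flow normal to the layers, continuity requires the same specific discharge q through every layer.
Σ(b_i/K_i) = 12.8/0.00862 + 2.79/559 = 1485 d.
q = Δh / Σ(b_i/K_i) = 7.08 / 1485 = 0.004768 m/day.
In each layer the seepage velocity is v_i = q/n_i, so the layer transit time is t_i = b_i·n_i / q:
  layer 1 (silt): t_1 = 12.8 × 0.13 / 0.004768 = 349.0 d
  layer 2 (clean gravel): t_2 = 2.79 × 0.30 / 0.004768 = 175.5 d
Total t = Σ t_i = 524.5 days = 1.436 years.

1.44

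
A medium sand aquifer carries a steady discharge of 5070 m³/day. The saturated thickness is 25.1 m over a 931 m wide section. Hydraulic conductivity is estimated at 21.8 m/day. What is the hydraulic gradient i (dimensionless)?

0.00995

Cross-sectional area A = 931 × 25.1 = 23368 m².
From Q = K·A·i, i = Q / (K·A) = 5070 / (21.80 × 23368) = 0.009952.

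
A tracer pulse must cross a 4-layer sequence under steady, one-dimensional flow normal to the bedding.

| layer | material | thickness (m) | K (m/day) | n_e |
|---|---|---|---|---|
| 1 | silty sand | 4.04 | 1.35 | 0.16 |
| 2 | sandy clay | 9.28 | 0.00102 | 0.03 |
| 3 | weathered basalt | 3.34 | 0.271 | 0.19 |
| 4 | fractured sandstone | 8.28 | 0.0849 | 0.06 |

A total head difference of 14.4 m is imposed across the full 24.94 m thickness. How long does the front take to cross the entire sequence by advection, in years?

3.60

With flow normal to the layers, continuity requires the same specific discharge q through every layer.
Σ(b_i/K_i) = 4.04/1.35 + 9.28/0.00102 + 3.34/0.271 + 8.28/0.0849 = 9211 d.
q = Δh / Σ(b_i/K_i) = 14.4 / 9211 = 0.001563 m/day.
In each layer the seepage velocity is v_i = q/n_i, so the layer transit time is t_i = b_i·n_i / q:
  layer 1 (silty sand): t_1 = 4.04 × 0.16 / 0.001563 = 413.5 d
  layer 2 (sandy clay): t_2 = 9.28 × 0.03 / 0.001563 = 178.1 d
  layer 3 (weathered basalt): t_3 = 3.34 × 0.19 / 0.001563 = 405.9 d
  layer 4 (fractured sandstone): t_4 = 8.28 × 0.06 / 0.001563 = 317.8 d
Total t = Σ t_i = 1315 days = 3.601 years.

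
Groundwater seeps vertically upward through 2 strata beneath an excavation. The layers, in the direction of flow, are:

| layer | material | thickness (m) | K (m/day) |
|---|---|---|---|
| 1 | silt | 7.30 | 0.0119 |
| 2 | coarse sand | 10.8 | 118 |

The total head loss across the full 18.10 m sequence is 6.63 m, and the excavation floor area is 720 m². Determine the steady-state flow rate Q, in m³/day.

7.78

Flow is perpendicular to layering, so the layers act in series and the equivalent K is the thickness-weighted harmonic mean.
Total thickness L = 7.30 + 10.8 = 18.10 m.
Σ(b_i/K_i) = 7.30/0.0119 + 10.8/118 = 613.5 d.
K_eq = L / Σ(b_i/K_i) = 18.10 / 613.5 = 0.02950 m/day.
Q = K_eq · A · (Δh/L) = 0.02950 × 720 × (6.63/18.10) = 7.780 m³/day.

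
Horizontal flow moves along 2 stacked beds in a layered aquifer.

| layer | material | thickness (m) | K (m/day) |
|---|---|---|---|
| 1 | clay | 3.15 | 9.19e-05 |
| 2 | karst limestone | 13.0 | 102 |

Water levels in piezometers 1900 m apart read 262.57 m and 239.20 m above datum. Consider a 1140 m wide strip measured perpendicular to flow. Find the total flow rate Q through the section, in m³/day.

18600

Flow is parallel to layering, so each bed carries its own Darcy discharge and the transmissivities add.
Σ(K_i·b_i) = 9.19e-05×3.15 + 102×13.0 = 1326 m²/day.
Hydraulic gradient i = (262.57 − 239.20) / 1900 = 23.37 / 1900 = 0.01230.
Q = Σ(K_i·b_i) · W · i = 1326 × 1140 × 0.01230 = 18593 m³/day.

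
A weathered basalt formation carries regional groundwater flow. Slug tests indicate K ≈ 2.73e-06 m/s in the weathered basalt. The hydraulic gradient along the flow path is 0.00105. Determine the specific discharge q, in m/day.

0.000248

Convert K: 2.73e-06 m/s × 86400 = 0.2359 m/day.
Hydraulic gradient i = 0.00105.
Specific discharge q = K · i = 0.2359 × 0.001050 = 0.0002477 m/day.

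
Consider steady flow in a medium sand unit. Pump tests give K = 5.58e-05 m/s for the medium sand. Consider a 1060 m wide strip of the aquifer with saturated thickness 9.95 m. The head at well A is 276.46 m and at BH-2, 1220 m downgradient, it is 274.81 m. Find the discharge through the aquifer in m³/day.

68.8

Convert K: 5.58e-05 m/s × 86400 = 4.821 m/day.
Cross-sectional area A = 1060 × 9.95 = 10547 m².
Hydraulic gradient i = (276.46 − 274.81) / 1220 = 1.65 / 1220 = 0.001352.
Darcy's law: Q = K · A · i = 4.821 × 10547 × 0.001352 = 68.77 m³/day.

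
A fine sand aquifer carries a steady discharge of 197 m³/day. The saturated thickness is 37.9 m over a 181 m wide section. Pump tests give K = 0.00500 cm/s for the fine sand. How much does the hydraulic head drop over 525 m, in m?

Convert K: 0.00500 cm/s × 864 = 4.320 m/day.
Cross-sectional area A = 181 × 37.9 = 6860 m².
From Q = K·A·i, i = Q / (K·A) = 197 / (4.320 × 6860) = 0.006648.
Head loss Δh = i · L = 0.006648 × 525 = 3.490 m.

3.49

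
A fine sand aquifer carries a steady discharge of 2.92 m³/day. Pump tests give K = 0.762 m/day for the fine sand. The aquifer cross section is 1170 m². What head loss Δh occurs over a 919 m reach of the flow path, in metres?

From Q = K·A·i, i = Q / (K·A) = 2.92 / (0.7620 × 1170) = 0.003275.
Head loss Δh = i · L = 0.003275 × 919 = 3.010 m.

3.01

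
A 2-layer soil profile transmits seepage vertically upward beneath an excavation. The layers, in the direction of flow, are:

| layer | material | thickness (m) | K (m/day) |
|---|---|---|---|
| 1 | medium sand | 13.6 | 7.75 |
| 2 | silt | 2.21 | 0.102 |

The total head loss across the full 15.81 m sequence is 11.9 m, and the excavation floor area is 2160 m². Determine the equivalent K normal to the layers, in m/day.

Flow is perpendicular to layering, so the layers act in series and the equivalent K is the thickness-weighted harmonic mean.
Total thickness L = 13.6 + 2.21 = 15.81 m.
Σ(b_i/K_i) = 13.6/7.75 + 2.21/0.102 = 23.42 d.
K_eq = L / Σ(b_i/K_i) = 15.81 / 23.42 = 0.6750 m/day.

0.675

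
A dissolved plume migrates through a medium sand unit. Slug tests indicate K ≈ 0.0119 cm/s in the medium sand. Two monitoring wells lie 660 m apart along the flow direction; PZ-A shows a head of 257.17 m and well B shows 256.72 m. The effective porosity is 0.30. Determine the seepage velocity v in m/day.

0.0234

Convert K: 0.0119 cm/s × 864 = 10.28 m/day.
Hydraulic gradient i = (257.17 − 256.72) / 660 = 0.45 / 660 = 0.0006818.
Darcy flux q = K · i = 10.28 × 0.0006818 = 0.007010 m/day.
Seepage velocity v = q / n_e = 0.007010 / 0.30 = 0.02337 m/day.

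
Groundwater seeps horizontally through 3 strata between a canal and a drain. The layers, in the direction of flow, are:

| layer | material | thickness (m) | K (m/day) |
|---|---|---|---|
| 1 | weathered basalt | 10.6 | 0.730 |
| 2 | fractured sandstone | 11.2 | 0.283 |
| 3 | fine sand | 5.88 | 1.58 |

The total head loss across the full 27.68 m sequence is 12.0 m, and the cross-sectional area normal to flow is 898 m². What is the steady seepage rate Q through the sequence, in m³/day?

186

Flow is perpendicular to layering, so the layers act in series and the equivalent K is the thickness-weighted harmonic mean.
Total thickness L = 10.6 + 11.2 + 5.88 = 27.68 m.
Σ(b_i/K_i) = 10.6/0.730 + 11.2/0.283 + 5.88/1.58 = 57.82 d.
K_eq = L / Σ(b_i/K_i) = 27.68 / 57.82 = 0.4787 m/day.
Q = K_eq · A · (Δh/L) = 0.4787 × 898 × (12.0/27.68) = 186.4 m³/day.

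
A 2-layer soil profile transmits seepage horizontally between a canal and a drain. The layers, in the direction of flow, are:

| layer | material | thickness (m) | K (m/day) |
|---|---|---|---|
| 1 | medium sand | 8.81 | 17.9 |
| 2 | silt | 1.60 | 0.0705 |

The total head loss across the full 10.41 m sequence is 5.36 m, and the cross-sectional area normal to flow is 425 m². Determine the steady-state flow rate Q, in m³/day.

Flow is perpendicular to layering, so the layers act in series and the equivalent K is the thickness-weighted harmonic mean.
Total thickness L = 8.81 + 1.60 = 10.41 m.
Σ(b_i/K_i) = 8.81/17.9 + 1.60/0.0705 = 23.19 d.
K_eq = L / Σ(b_i/K_i) = 10.41 / 23.19 = 0.4490 m/day.
Q = K_eq · A · (Δh/L) = 0.4490 × 425 × (5.36/10.41) = 98.24 m³/day.

98.2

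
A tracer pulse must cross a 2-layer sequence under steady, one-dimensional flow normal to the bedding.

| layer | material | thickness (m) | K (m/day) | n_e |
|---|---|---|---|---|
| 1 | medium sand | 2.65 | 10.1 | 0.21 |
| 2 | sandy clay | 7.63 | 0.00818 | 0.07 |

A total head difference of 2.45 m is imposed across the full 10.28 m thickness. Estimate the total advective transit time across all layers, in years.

With flow normal to the layers, continuity requires the same specific discharge q through every layer.
Σ(b_i/K_i) = 2.65/10.1 + 7.63/0.00818 = 933.0 d.
q = Δh / Σ(b_i/K_i) = 2.45 / 933.0 = 0.002626 m/day.
In each layer the seepage velocity is v_i = q/n_i, so the layer transit time is t_i = b_i·n_i / q:
  layer 1 (medium sand): t_1 = 2.65 × 0.21 / 0.002626 = 211.9 d
  layer 2 (sandy clay): t_2 = 7.63 × 0.07 / 0.002626 = 203.4 d
Total t = Σ t_i = 415.3 days = 1.137 years.

1.14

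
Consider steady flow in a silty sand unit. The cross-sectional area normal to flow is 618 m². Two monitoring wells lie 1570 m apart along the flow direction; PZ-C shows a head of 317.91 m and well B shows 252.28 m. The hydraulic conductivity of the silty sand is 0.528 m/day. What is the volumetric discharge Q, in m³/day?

13.6

Hydraulic gradient i = (317.91 − 252.28) / 1570 = 65.63 / 1570 = 0.04180.
Darcy's law: Q = K · A · i = 0.5280 × 618.0 × 0.04180 = 13.64 m³/day.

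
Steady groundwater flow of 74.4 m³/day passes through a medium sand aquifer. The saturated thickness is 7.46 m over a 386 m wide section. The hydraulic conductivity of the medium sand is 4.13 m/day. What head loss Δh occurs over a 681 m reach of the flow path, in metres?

4.26

Cross-sectional area A = 386 × 7.46 = 2880 m².
From Q = K·A·i, i = Q / (K·A) = 74.4 / (4.130 × 2880) = 0.006256.
Head loss Δh = i · L = 0.006256 × 681 = 4.260 m.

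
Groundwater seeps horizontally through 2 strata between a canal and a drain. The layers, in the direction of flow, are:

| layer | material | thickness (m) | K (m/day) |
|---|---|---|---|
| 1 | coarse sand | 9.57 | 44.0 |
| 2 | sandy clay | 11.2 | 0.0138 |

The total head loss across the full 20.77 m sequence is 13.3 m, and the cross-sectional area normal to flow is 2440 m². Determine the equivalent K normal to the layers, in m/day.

Flow is perpendicular to layering, so the layers act in series and the equivalent K is the thickness-weighted harmonic mean.
Total thickness L = 9.57 + 11.2 = 20.77 m.
Σ(b_i/K_i) = 9.57/44.0 + 11.2/0.0138 = 811.8 d.
K_eq = L / Σ(b_i/K_i) = 20.77 / 811.8 = 0.02558 m/day.

0.0256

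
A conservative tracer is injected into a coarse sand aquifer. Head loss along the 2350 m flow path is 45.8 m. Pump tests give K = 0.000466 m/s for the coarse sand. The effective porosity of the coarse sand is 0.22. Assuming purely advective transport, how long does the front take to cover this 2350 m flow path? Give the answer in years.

1.80

Convert K: 0.000466 m/s × 86400 = 40.26 m/day.
Hydraulic gradient i = Δh / L = 45.8 / 2350 = 0.01949.
Darcy flux q = K · i = 40.26 × 0.01949 = 0.7847 m/day.
Seepage velocity v = q / n_e = 0.7847 / 0.22 = 3.567 m/day.
Travel time t = L / v = 2350 / 3.567 = 658.9 days = 1.804 years.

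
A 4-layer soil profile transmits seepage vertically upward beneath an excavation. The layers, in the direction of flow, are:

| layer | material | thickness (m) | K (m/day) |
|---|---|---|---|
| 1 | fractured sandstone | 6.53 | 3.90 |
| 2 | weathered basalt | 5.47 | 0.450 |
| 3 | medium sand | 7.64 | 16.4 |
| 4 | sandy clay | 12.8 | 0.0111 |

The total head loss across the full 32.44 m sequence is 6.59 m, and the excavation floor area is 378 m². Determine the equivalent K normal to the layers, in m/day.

Flow is perpendicular to layering, so the layers act in series and the equivalent K is the thickness-weighted harmonic mean.
Total thickness L = 6.53 + 5.47 + 7.64 + 12.8 = 32.44 m.
Σ(b_i/K_i) = 6.53/3.90 + 5.47/0.450 + 7.64/16.4 + 12.8/0.0111 = 1167 d.
K_eq = L / Σ(b_i/K_i) = 32.44 / 1167 = 0.02779 m/day.

0.0278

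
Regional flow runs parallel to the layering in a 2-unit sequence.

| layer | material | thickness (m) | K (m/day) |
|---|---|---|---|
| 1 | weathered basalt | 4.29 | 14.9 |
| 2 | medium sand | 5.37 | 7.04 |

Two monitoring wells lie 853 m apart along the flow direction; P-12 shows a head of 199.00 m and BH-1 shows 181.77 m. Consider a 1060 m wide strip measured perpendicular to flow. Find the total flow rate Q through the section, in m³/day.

2180

Flow is parallel to layering, so each bed carries its own Darcy discharge and the transmissivities add.
Σ(K_i·b_i) = 14.9×4.29 + 7.04×5.37 = 101.7 m²/day.
Hydraulic gradient i = (199.00 − 181.77) / 853 = 17.23 / 853 = 0.02020.
Q = Σ(K_i·b_i) · W · i = 101.7 × 1060 × 0.02020 = 2178 m³/day.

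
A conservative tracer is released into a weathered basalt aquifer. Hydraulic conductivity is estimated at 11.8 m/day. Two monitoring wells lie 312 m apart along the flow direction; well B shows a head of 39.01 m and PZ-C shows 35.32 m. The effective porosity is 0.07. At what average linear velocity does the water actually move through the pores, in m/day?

Hydraulic gradient i = (39.01 − 35.32) / 312 = 3.69 / 312 = 0.01183.
Darcy flux q = K · i = 11.80 × 0.01183 = 0.1396 m/day.
Seepage velocity v = q / n_e = 0.1396 / 0.07 = 1.994 m/day.

1.99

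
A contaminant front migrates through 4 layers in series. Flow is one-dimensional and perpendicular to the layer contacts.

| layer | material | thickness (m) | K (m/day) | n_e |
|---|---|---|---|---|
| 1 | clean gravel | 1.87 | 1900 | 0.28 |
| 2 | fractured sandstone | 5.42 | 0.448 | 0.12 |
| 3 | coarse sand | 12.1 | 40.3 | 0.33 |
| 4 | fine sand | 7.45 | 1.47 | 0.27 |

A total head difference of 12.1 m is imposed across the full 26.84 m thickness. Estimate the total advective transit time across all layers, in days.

With flow normal to the layers, continuity requires the same specific discharge q through every layer.
Σ(b_i/K_i) = 1.87/1900 + 5.42/0.448 + 12.1/40.3 + 7.45/1.47 = 17.47 d.
q = Δh / Σ(b_i/K_i) = 12.1 / 17.47 = 0.6927 m/day.
In each layer the seepage velocity is v_i = q/n_i, so the layer transit time is t_i = b_i·n_i / q:
  layer 1 (clean gravel): t_1 = 1.87 × 0.28 / 0.6927 = 0.7559 d
  layer 2 (fractured sandstone): t_2 = 5.42 × 0.12 / 0.6927 = 0.9389 d
  layer 3 (coarse sand): t_3 = 12.1 × 0.33 / 0.6927 = 5.764 d
  layer 4 (fine sand): t_4 = 7.45 × 0.27 / 0.6927 = 2.904 d
Total t = Σ t_i = 10.36 days.

10.4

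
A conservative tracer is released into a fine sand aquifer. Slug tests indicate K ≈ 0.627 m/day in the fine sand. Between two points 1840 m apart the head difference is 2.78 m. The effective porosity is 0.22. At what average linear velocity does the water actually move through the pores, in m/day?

0.00431

Hydraulic gradient i = Δh / L = 2.78 / 1840 = 0.001511.
Darcy flux q = K · i = 0.6270 × 0.001511 = 0.0009473 m/day.
Seepage velocity v = q / n_e = 0.0009473 / 0.22 = 0.004306 m/day.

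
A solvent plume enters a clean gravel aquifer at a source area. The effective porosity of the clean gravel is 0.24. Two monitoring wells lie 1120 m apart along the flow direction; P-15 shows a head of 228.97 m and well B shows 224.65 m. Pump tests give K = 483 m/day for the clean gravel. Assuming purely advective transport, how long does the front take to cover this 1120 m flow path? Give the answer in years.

Hydraulic gradient i = (228.97 − 224.65) / 1120 = 4.32 / 1120 = 0.003857.
Darcy flux q = K · i = 483.0 × 0.003857 = 1.863 m/day.
Seepage velocity v = q / n_e = 1.863 / 0.24 = 7.763 m/day.
Travel time t = L / v = 1120 / 7.763 = 144.3 days = 0.3950 years.

0.395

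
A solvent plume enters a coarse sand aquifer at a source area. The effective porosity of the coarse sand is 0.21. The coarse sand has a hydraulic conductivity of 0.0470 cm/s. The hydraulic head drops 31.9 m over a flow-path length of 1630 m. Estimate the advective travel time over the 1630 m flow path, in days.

Convert K: 0.0470 cm/s × 864 = 40.61 m/day.
Hydraulic gradient i = Δh / L = 31.9 / 1630 = 0.01957.
Darcy flux q = K · i = 40.61 × 0.01957 = 0.7947 m/day.
Seepage velocity v = q / n_e = 0.7947 / 0.21 = 3.784 m/day.
Travel time t = L / v = 1630 / 3.784 = 430.7 days.

431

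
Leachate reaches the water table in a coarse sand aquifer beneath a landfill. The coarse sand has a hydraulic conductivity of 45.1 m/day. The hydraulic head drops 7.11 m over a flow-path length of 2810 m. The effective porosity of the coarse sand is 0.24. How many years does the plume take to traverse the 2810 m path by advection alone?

Hydraulic gradient i = Δh / L = 7.11 / 2810 = 0.002530.
Darcy flux q = K · i = 45.10 × 0.002530 = 0.1141 m/day.
Seepage velocity v = q / n_e = 0.1141 / 0.24 = 0.4755 m/day.
Travel time t = L / v = 2810 / 0.4755 = 5910 days = 16.18 years.

16.2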